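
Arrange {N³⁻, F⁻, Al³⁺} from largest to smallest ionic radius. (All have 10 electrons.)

N³⁻ > F⁻ > Al³⁺

All of these have 10 electrons, so size is governed by nuclear charge alone: the more protons, the stronger the pull on the same electron cloud, and the smaller the ion.
Nuclear charges: Al³⁺ (Z=13), F⁻ (Z=9), N³⁻ (Z=7).
Largest to smallest: N³⁻ > F⁻ > Al³⁺.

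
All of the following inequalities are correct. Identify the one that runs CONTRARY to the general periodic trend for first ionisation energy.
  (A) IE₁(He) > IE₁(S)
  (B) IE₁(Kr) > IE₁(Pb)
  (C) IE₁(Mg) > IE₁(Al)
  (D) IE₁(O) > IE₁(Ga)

(C)

The general trend: first ionisation energy increases across a period and decreases down a group.
(A) He (period 1, group 18) vs S (period 3, group 16): the stated order agrees with the simple trend.
(B) Kr (period 4, group 18) vs Pb (period 6, group 14): the stated order agrees with the simple trend.
(C) Mg (period 3, group 2) vs Al (period 3, group 13): the stated order contradicts the simple trend.
(D) O (period 2, group 16) vs Ga (period 4, group 13): the stated order agrees with the simple trend.
The exception is (C): Al's single 3p electron is easier to remove than one from Mg's filled 3s².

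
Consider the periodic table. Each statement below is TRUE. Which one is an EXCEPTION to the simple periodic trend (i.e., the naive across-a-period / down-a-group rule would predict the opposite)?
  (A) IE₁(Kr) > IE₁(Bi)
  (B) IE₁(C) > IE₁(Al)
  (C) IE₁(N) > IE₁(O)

(C)

The general trend: IE₁ increases across a period and decreases down a group.
(A) Kr (period 4, group 18) vs Bi (period 6, group 15): the stated order agrees with the simple trend.
(B) C (period 2, group 14) vs Al (period 3, group 13): the stated order agrees with the simple trend.
(C) N (period 2, group 15) vs O (period 2, group 16): the stated order contradicts the simple trend.
The exception is (C): pairing an electron in O's 2p⁴ costs repulsion energy, so O ionizes more easily than half-filled N (2p³).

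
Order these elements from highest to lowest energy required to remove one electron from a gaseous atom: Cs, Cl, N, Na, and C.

IE₁ increases left→right with effective nuclear charge and decreases top→bottom as the valence shell moves farther out.
These span different periods and groups, so the two trends combine.
Na > Cs: Na sits above Cs in group 1, so the down-group effect alone puts Na higher.
C > Na: relative to Na, both the across-period and down-group shifts push C's first ionization energy up.
Cl > C: the two effects oppose for this pair; the across-period effect wins (1251 vs 1086 kJ/mol).
N > Cl: the two effects oppose for this pair; the down-group effect wins (1402 vs 1251 kJ/mol).
For reference (kJ/mol): C 1086, N 1402, Na 496, Cl 1251, Cs 376.
So from highest to lowest: N > Cl > C > Na > Cs.

N > Cl > C > Na > Cs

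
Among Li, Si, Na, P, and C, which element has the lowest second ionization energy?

Si

The second ionization energy removes an electron from the +1 ion. For each element: Li⁺ is the bare [He] core; Si⁺ still has 3 valence electrons; Na⁺ is the bare [Ne] core; P⁺ still has 4 valence electrons; C⁺ still has 3 valence electrons.
Breaking into a closed-shell core is much more expensive than removing a leftover valence electron — Na and Li have the largest IE_2 here.
Valence configurations: Si⁺ [Ne]3s²3p¹, P⁺ [Ne]3s²3p², C⁺ [He]2s²2p¹.
Approximate IE_2 values (kJ/mol): Li 7298, Si 1577, Na 4562, P 1907, C 2353.
Hence IE_2: Si < P < C < Na < Li.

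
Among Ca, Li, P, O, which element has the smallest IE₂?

The second ionization energy removes an electron from the +1 ion. For each element: Ca⁺ still has 1 valence electron; Li⁺ is the bare [He] core; P⁺ still has 4 valence electrons; O⁺ still has 5 valence electrons.
Pulling an electron out of a noble-gas core costs far more than removing a remaining valence electron, so Li sits at the high end of IE_2.
Valence configurations: Ca⁺ [Ar]4s¹, P⁺ [Ne]3s²3p², O⁺ [He]2s²2p³.
Approximate IE_2 values (kJ/mol): Ca 1145, Li 7298, P 1907, O 3388.
Overall IE_2 order: Ca < P < O < Li.

Ca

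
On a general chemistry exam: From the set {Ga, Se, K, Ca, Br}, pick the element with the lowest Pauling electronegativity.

Electronegativity increases across a period and decreases down a group, tracking effective nuclear charge and atomic size.
All lie in period 4, so electronegativity increases left to right.
The lowest Pauling electronegativity among these belongs to K.

K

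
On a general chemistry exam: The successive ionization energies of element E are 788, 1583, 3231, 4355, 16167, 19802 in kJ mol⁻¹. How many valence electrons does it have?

4

Look for the largest jump between consecutive ionization energies: IE5/IE4 ≈ 3.7, far larger than any earlier ratio.
That jump marks the point where a core electron is being removed. So the atom has 4 valence electrons.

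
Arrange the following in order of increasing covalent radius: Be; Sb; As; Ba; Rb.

Be is in period 2, group 2; As is in period 4, group 15; Rb is in period 5, group 1; Sb is in period 5, group 15; Ba is in period 6, group 2.
Radius decreases left→right (rising Z_eff, same n) and increases top→bottom (higher n).
These span different periods and groups, so the two trends combine.
As > Be: period and group pull opposite ways; the down-group shift dominates (121 vs 102 pm).
Sb > As: Sb sits below As in group 15, so the down-group effect alone puts Sb larger.
Ba > Sb: relative to Sb, both the across-period and down-group shifts push Ba's atomic radius up.
Rb > Ba: the two effects oppose for this pair; the across-period effect wins (210 vs 196 pm).
Tabulated atomic radius (pm): Be 102, As 121, Rb 210, Sb 140, Ba 196.
So from smallest to largest: Be < As < Sb < Ba < Rb.

Be, As, Sb, Ba, Rb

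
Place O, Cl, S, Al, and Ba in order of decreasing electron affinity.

Cl > S > O > Al > Ba

O is in period 2, group 16; Al is in period 3, group 13; S is in period 3, group 16; Cl is in period 3, group 17; Ba is in period 6, group 2.
EA tends to increase across a period and decrease down a group, though the pattern is less regular than for IE or radius.
These span different periods and groups, so the two trends combine.
Al > Ba: both effects reinforce here, so Al is clearly the higher of the two.
O > Al: both effects reinforce here, so O is clearly the higher of the two.
S > O: this pair runs against the simple trend — see the exception note.
Cl > S: Cl lies to the right of S in period 3, so the across-period effect alone puts Cl higher.
Note the exception: S has a higher electron affinity than O, contrary to the simple trend — the compact 2p subshell of O repels the added electron more than S's larger 3p does.
For reference (kJ/mol): O 141, Al 42, S 200, Cl 349, Ba 14.
So from highest to lowest: Cl > S > O > Al > Ba.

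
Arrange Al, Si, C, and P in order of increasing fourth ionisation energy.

Si < P < C < Al

Consider each +3 ion: Al³⁺ is the bare [Ne] core; Si³⁺ still has 1 valence electron; C³⁺ still has 1 valence electron; P³⁺ still has 2 valence electrons.
Pulling an electron out of a noble-gas core costs far more than removing a remaining valence electron, so Al sits at the high end of IE_4.
Valence configurations: Si³⁺ [Ne]3s¹, C³⁺ [He]2s¹, P³⁺ [Ne]3s².
The numbers (kJ/mol): Al 11577, Si 4356, C 6223, P 4964.
Putting it together, IE_4: Si < P < C < Al.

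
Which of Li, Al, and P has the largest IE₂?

Li

Consider each +1 ion: Li⁺ is the bare [He] core; Al⁺ still has 2 valence electrons; P⁺ still has 4 valence electrons.
Core electrons are held far more tightly than valence electrons, so Li tops the IE_2 order.
Valence configurations: Al⁺ [Ne]3s², P⁺ [Ne]3s²3p².
The numbers (kJ/mol): Li 7298, Al 1817, P 1907.
So the second ionization energies run Al < P < Li.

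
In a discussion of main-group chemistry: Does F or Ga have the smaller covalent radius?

F is in period 2, group 17; Ga is in period 4, group 13.
Atomic radius shrinks across a period as nuclear charge pulls the same shell inward, and grows down a group as new shells are added.
Here both period and group differ, so the two effects have to be weighed against each other.
Ga > F: relative to F, both the across-period and down-group shifts push Ga's atomic radius up.
Tabulated atomic radius (pm): F 64, Ga 124.
So F has the smaller covalent radius (F < Ga).

F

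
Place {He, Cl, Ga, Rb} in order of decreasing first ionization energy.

He > Cl > Ga > Rb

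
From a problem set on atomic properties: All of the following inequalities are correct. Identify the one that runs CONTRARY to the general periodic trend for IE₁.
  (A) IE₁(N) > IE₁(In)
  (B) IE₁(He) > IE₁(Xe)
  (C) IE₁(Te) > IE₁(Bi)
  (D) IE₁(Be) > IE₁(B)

(D)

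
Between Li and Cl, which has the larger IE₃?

Li

Consider each +2 ion: Li²⁺ is already 1 electron into the core; Cl²⁺ still has 5 valence electrons.
Pulling an electron out of a noble-gas core costs far more than removing a remaining valence electron, so Li sits at the high end of IE_3.
The numbers (kJ/mol): Li 11815, Cl 3822.
So the third ionization energies run Cl < Li.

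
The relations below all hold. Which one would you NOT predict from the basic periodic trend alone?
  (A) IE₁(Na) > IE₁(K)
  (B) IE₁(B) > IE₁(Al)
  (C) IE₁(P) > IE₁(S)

(C)

The general trend: IE₁ increases across a period and decreases down a group.
(A) Na (period 3, group 1) vs K (period 4, group 1): the stated order agrees with the simple trend.
(B) B (period 2, group 13) vs Al (period 3, group 13): the stated order agrees with the simple trend.
(C) P (period 3, group 15) vs S (period 3, group 16): the stated order contradicts the simple trend.
The exception is (C): S (3p⁴) ionizes more easily than half-filled P (3p³) because the paired 3p electron in S is pushed out by e⁻–e⁻ repulsion.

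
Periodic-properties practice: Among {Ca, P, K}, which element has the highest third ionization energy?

Ca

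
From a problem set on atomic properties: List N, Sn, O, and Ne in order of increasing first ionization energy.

N is in period 2, group 15; O is in period 2, group 16; Ne is in period 2, group 18; Sn is in period 5, group 14.
First ionization energy rises across a period (greater Z_eff holds electrons more tightly) and falls down a group (valence electrons are farther from the nucleus).
Here both period and group differ, so the two effects have to be weighed against each other.
O > Sn: relative to Sn, both the across-period and down-group shifts push O's first ionization energy up.
N > O: this pair runs against the simple trend — see the exception note.
Ne > N: Ne lies to the right of N in period 2, so the across-period effect alone puts Ne higher.
Note the exception: N has a higher first ionization energy than O, contrary to the simple trend — pairing an electron in O's 2p⁴ costs repulsion energy, so O ionizes more easily than half-filled N (2p³).
For reference (kJ/mol): N 1402, O 1314, Ne 2081, Sn 709.
So from lowest to highest: Sn < O < N < Ne.

Sn < O < N < Ne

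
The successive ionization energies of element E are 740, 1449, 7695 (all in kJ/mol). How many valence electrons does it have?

2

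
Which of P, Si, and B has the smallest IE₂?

Si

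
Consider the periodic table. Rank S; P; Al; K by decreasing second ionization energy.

Consider each +1 ion: S⁺ still has 5 valence electrons; P⁺ still has 4 valence electrons; Al⁺ still has 2 valence electrons; K⁺ is the bare [Ar] core.
Breaking into a closed-shell core is much more expensive than removing a leftover valence electron — K has the largest IE_2 here.
Valence configurations: S⁺ [Ne]3s²3p³, P⁺ [Ne]3s²3p², Al⁺ [Ne]3s².
Tabulated IE_2 (kJ/mol): S 2252, P 1907, Al 1817, K 3052.
Putting it together, IE_2: Al < P < S < K.

K > S > P > Al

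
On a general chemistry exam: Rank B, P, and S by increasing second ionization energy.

P < S < B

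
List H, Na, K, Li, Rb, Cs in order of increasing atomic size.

H is in period 1, group 1; Li is in period 2, group 1; Na is in period 3, group 1; K is in period 4, group 1; Rb is in period 5, group 1; Cs is in period 6, group 1.
Atomic radius shrinks across a period as nuclear charge pulls the same shell inward, and grows down a group as new shells are added.
All are in group 1, so atomic radius increases down the group.
So from smallest to largest: H < Li < Na < K < Rb < Cs.

H, Li, Na, K, Rb, Cs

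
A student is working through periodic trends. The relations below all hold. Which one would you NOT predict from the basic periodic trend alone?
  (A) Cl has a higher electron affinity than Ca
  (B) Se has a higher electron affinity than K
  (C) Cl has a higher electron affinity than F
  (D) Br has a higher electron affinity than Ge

The general trend: electron affinity increases across a period and decreases down a group.
(A) Cl (period 3, group 17) vs Ca (period 4, group 2): the stated order agrees with the simple trend.
(B) Se (period 4, group 16) vs K (period 4, group 1): the stated order agrees with the simple trend.
(C) Cl (period 3, group 17) vs F (period 2, group 17): the stated order contradicts the simple trend.
(D) Br (period 4, group 17) vs Ge (period 4, group 14): the stated order agrees with the simple trend.
The exception is (C): F's small 2p subshell makes the incoming electron feel strong e⁻–e⁻ repulsion, so Cl actually releases more energy on gaining an electron.

(C)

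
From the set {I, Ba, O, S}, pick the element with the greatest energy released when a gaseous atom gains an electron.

O is in period 2, group 16; S is in period 3, group 16; I is in period 5, group 17; Ba is in period 6, group 2.
Atoms with high Z_eff and room in the valence shell (especially the halogens) have the most exothermic electron affinities.
These span different periods and groups, so the two trends combine.
O > Ba: relative to Ba, both the across-period and down-group shifts push O's electron affinity up.
S > O: this pair runs against the simple trend — see the exception note.
I > S: the two effects oppose for this pair; the across-period effect wins (295 vs 200 kJ/mol).
Note the exception: S has a higher electron affinity than O, contrary to the simple trend — the compact 2p subshell of O repels the added electron more than S's larger 3p does.
For reference (kJ/mol): O 141, S 200, I 295, Ba 14.
The greatest energy released when a gaseous atom gains an electron among these belongs to I.

I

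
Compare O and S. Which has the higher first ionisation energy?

O is in period 2, group 16; S is in period 3, group 16.
First ionization energy rises across a period (greater Z_eff holds electrons more tightly) and falls down a group (valence electrons are farther from the nucleus).
All are in group 16, so first ionization energy increases up the group.
So O has the higher first ionisation energy (O > S).

O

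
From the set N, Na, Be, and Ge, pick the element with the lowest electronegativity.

Be is in period 2, group 2; N is in period 2, group 15; Na is in period 3, group 1; Ge is in period 4, group 14.
Smaller atoms with higher effective nuclear charge are more electronegative.
Neither a single period nor a single group — weigh both effects.
Be > Na: relative to Na, both the across-period and down-group shifts push Be's electronegativity up.
Ge > Be: the two effects oppose for this pair; the across-period effect wins (2.01 vs 1.57).
N > Ge: both effects reinforce here, so N is clearly the higher of the two.
For reference (Pauling): Be 1.57, N 3.04, Na 0.93, Ge 2.01.
The lowest electronegativity among these belongs to Na.

Na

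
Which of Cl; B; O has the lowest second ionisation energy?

Cl

After 1 electron has been removed, what remains? Cl⁺ still has 6 valence electrons; B⁺ still has 2 valence electrons; O⁺ still has 5 valence electrons.
All are still removing valence electrons, so compare the +1 ions as you would atoms: IE_2 generally rises across a period (higher Z_eff) and falls down a group (larger shell), subject to the usual subshell exceptions.
Valence configurations: Cl⁺ [Ne]3s²3p⁴, B⁺ [He]2s², O⁺ [He]2s²2p³.
Tabulated IE_2 (kJ/mol): Cl 2298, B 2427, O 3388.
Overall IE_2 order: Cl < B < O.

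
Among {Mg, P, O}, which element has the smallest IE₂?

Mg

After 1 electron has been removed, what remains? Mg⁺ still has 1 valence electron; P⁺ still has 4 valence electrons; O⁺ still has 5 valence electrons.
All are still removing valence electrons, so compare the +1 ions as you would atoms: IE_2 generally rises across a period (higher Z_eff) and falls down a group (larger shell), subject to the usual subshell exceptions.
Valence configurations: Mg⁺ [Ne]3s¹, P⁺ [Ne]3s²3p², O⁺ [He]2s²2p³.
Tabulated IE_2 (kJ/mol): Mg 1451, P 1907, O 3388.
Hence IE_2: Mg < P < O.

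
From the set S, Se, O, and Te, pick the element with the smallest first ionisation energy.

Te

O is in period 2, group 16; S is in period 3, group 16; Se is in period 4, group 16; Te is in period 5, group 16.
IE₁ increases left→right with effective nuclear charge and decreases top→bottom as the valence shell moves farther out.
All are in group 16, so first ionization energy increases up the group.
The smallest first ionisation energy among these belongs to Te.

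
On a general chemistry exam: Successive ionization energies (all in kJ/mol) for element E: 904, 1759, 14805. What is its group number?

Look for the largest jump between consecutive ionization energies: IE3/IE2 ≈ 8.4, far larger than any earlier ratio.
That jump marks the point where a core electron is being removed. So the atom has 2 valence electrons.
A main-group element with 2 valence electrons is in group 2.

Group 2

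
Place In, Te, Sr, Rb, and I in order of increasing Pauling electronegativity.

Rb is in period 5, group 1; Sr is in period 5, group 2; In is in period 5, group 13; Te is in period 5, group 16; I is in period 5, group 17.
Smaller atoms with higher effective nuclear charge are more electronegative.
All lie in period 5, so electronegativity increases left to right.
So from lowest to highest: Rb < Sr < In < Te < I.

Rb < Sr < In < Te < I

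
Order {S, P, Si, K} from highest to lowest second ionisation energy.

IE_2 is the cost of taking one more electron from the +1 cation: S⁺ still has 5 valence electrons; P⁺ still has 4 valence electrons; Si⁺ still has 3 valence electrons; K⁺ is the bare [Ar] core.
Pulling an electron out of a noble-gas core costs far more than removing a remaining valence electron, so K sits at the high end of IE_2.
Valence configurations: S⁺ [Ne]3s²3p³, P⁺ [Ne]3s²3p², Si⁺ [Ne]3s²3p¹.
Tabulated IE_2 (kJ/mol): S 2252, P 1907, Si 1577, K 3052.
So the second ionization energies run Si < P < S < K.

K, S, P, Si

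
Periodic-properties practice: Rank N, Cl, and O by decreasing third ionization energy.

O > N > Cl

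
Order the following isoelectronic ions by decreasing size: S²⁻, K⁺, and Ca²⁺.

S²⁻ > K⁺ > Ca²⁺

All of these have 18 electrons, so size is governed by nuclear charge alone: the more protons, the stronger the pull on the same electron cloud, and the smaller the ion.
Nuclear charges: Ca²⁺ (Z=20), K⁺ (Z=19), S²⁻ (Z=16).
Largest to smallest: S²⁻ > K⁺ > Ca²⁺.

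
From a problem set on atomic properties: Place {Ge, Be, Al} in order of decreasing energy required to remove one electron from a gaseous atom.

Be is in period 2, group 2; Al is in period 3, group 13; Ge is in period 4, group 14.
First ionization energy rises across a period (greater Z_eff holds electrons more tightly) and falls down a group (valence electrons are farther from the nucleus).
A diagonal step moves right (one effect) and down (the opposite effect) at once.
Ge > Al: the two effects oppose for this pair; the across-period effect wins (762 vs 578 kJ/mol).
Be > Ge: period and group pull opposite ways; the down-group shift dominates (900 vs 762 kJ/mol).
Approximate values (kJ/mol): Be 900, Al 578, Ge 762.
So from highest to lowest: Be > Ge > Al.

Be > Ge > Al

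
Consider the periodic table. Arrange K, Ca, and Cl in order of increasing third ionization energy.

Cl, K, Ca

The third ionization energy removes an electron from the +2 ion. For each element: K²⁺ is already 1 electron into the core; Ca²⁺ is the bare [Ar] core; Cl²⁺ still has 5 valence electrons.
Core electrons are held far more tightly than valence electrons, so K and Ca top the IE_3 order.
Tabulated IE_3 (kJ/mol): K 4420, Ca 4912, Cl 3822.
Putting it together, IE_3: Cl < K < Ca.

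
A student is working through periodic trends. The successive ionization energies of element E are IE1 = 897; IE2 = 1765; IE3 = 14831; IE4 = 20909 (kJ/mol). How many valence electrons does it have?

2

Look for the largest jump between consecutive ionization energies: IE3/IE2 ≈ 8.4, far larger than any earlier ratio.
That jump marks the point where a core electron is being removed. So the atom has 2 valence electrons.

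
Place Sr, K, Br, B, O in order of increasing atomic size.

B is in period 2, group 13; O is in period 2, group 16; K is in period 4, group 1; Br is in period 4, group 17; Sr is in period 5, group 2.
Atomic radius shrinks across a period as nuclear charge pulls the same shell inward, and grows down a group as new shells are added.
Here both period and group differ, so the two effects have to be weighed against each other.
B > O: both are in period 2; the period trend gives B the larger value.
Br > B: the two effects oppose for this pair; the down-group effect wins (114 vs 85 pm).
Sr > Br: both effects reinforce here, so Sr is clearly the larger of the two.
K > Sr: period and group pull opposite ways; the across-period shift dominates (196 vs 185 pm).
Tabulated atomic radius (pm): B 85, O 63, K 196, Br 114, Sr 185.
So from smallest to largest: O < B < Br < Sr < K.

O < B < Br < Sr < K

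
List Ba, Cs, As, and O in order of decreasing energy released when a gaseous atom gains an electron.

O > As > Cs > Ba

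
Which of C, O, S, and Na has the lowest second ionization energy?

S

Consider each +1 ion: C⁺ still has 3 valence electrons; O⁺ still has 5 valence electrons; S⁺ still has 5 valence electrons; Na⁺ is the bare [Ne] core.
Core electrons are held far more tightly than valence electrons, so Na tops the IE_2 order.
Valence configurations: C⁺ [He]2s²2p¹, O⁺ [He]2s²2p³, S⁺ [Ne]3s²3p³.
Tabulated IE_2 (kJ/mol): C 2353, O 3388, S 2252, Na 4562.
Overall IE_2 order: S < C < O < Na.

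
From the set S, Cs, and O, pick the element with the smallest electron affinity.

O is in period 2, group 16; S is in period 3, group 16; Cs is in period 6, group 1.
EA tends to increase across a period and decrease down a group, though the pattern is less regular than for IE or radius.
These span different periods and groups, so the two trends combine.
O > Cs: relative to Cs, both the across-period and down-group shifts push O's electron affinity up.
S > O: this pair runs against the simple trend — see the exception note.
Note the exception: S has a higher electron affinity than O, contrary to the simple trend — the compact 2p subshell of O repels the added electron more than S's larger 3p does.
Tabulated electron affinity (kJ/mol): O 141, S 200, Cs 46.
The smallest electron affinity among these belongs to Cs.

Cs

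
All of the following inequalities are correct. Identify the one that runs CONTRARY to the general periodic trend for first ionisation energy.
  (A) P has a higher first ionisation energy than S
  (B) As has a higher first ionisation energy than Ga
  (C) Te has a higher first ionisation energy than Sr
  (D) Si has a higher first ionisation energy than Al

The general trend: first ionisation energy increases across a period and decreases down a group.
(A) P (period 3, group 15) vs S (period 3, group 16): the stated order contradicts the simple trend.
(B) As (period 4, group 15) vs Ga (period 4, group 13): the stated order agrees with the simple trend.
(C) Te (period 5, group 16) vs Sr (period 5, group 2): the stated order agrees with the simple trend.
(D) Si (period 3, group 14) vs Al (period 3, group 13): the stated order agrees with the simple trend.
The exception is (A): S (3p⁴) ionizes more easily than half-filled P (3p³) because the paired 3p electron in S is pushed out by e⁻–e⁻ repulsion.

(A)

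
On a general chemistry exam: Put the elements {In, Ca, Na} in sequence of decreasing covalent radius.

Ca > Na > In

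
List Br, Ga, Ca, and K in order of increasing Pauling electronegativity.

K, Ca, Ga, Br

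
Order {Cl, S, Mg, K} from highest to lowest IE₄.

Consider each +3 ion: Cl³⁺ still has 4 valence electrons; S³⁺ still has 3 valence electrons; Mg³⁺ is already 1 electron into the core; K³⁺ is already 2 electrons into the core.
Core electrons are held far more tightly than valence electrons, so K and Mg top the IE_4 order.
Valence configurations: Cl³⁺ [Ne]3s²3p², S³⁺ [Ne]3s²3p¹.
Approximate IE_4 values (kJ/mol): Cl 5159, S 4556, Mg 10543, K 5877.
Putting it together, IE_4: S < Cl < K < Mg.

Mg > K > Cl > S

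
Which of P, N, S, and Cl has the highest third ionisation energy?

IE_3 is the cost of taking one more electron from the +2 cation: P²⁺ still has 3 valence electrons; N²⁺ still has 3 valence electrons; S²⁺ still has 4 valence electrons; Cl²⁺ still has 5 valence electrons.
All are still removing valence electrons, so compare the +2 ions as you would atoms: IE_3 generally rises across a period (higher Z_eff) and falls down a group (larger shell), subject to the usual subshell exceptions.
Valence configurations: P²⁺ [Ne]3s²3p¹, N²⁺ [He]2s²2p¹, S²⁺ [Ne]3s²3p², Cl²⁺ [Ne]3s²3p³.
Tabulated IE_3 (kJ/mol): P 2914, N 4578, S 3357, Cl 3822.
So the third ionization energies run P < S < Cl < N.

N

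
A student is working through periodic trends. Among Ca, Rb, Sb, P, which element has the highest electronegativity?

P is in period 3, group 15; Ca is in period 4, group 2; Rb is in period 5, group 1; Sb is in period 5, group 15.
EN rises left→right (higher Z_eff, smaller atoms) and falls top→bottom (larger, more shielded atoms).
These span different periods and groups, so the two trends combine.
Ca > Rb: relative to Rb, both the across-period and down-group shifts push Ca's electronegativity up.
Sb > Ca: period and group pull opposite ways; the across-period shift dominates (2.05 vs 1.00).
P > Sb: they share group 15; the group trend gives P the larger value.
For reference (Pauling): P 2.19, Ca 1.00, Rb 0.82, Sb 2.05.
The highest electronegativity among these belongs to P.

P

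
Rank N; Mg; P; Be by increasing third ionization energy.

After 2 electrons have been removed, what remains? N²⁺ still has 3 valence electrons; Mg²⁺ is the bare [Ne] core; P²⁺ still has 3 valence electrons; Be²⁺ is the bare [He] core.
Pulling an electron out of a noble-gas core costs far more than removing a remaining valence electron, so Mg and Be sit at the high end of IE_3.
Valence configurations: N²⁺ [He]2s²2p¹, P²⁺ [Ne]3s²3p¹.
Tabulated IE_3 (kJ/mol): N 4578, Mg 7733, P 2914, Be 14849.
So the third ionization energies run P < N < Mg < Be.

P, N, Mg, Be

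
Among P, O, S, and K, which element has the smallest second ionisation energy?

P

After 1 electron has been removed, what remains? P⁺ still has 4 valence electrons; O⁺ still has 5 valence electrons; S⁺ still has 5 valence electrons; K⁺ is the bare [Ar] core.
Usually core removal costs more than valence removal, but here the competition is close: a tightly held n=2 valence electron can cost more to remove than an n=3 core electron, so the actual values have to decide it.
Valence configurations: P⁺ [Ne]3s²3p², O⁺ [He]2s²2p³, S⁺ [Ne]3s²3p³.
Tabulated IE_2 (kJ/mol): P 1907, O 3388, S 2252, K 3052.
Hence IE_2: P < S < K < O.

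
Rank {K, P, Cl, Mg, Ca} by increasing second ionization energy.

IE_2 is the cost of taking one more electron from the +1 cation: K⁺ is the bare [Ar] core; P⁺ still has 4 valence electrons; Cl⁺ still has 6 valence electrons; Mg⁺ still has 1 valence electron; Ca⁺ still has 1 valence electron.
Breaking into a closed-shell core is much more expensive than removing a leftover valence electron — K has the largest IE_2 here.
Valence configurations: P⁺ [Ne]3s²3p², Cl⁺ [Ne]3s²3p⁴, Mg⁺ [Ne]3s¹, Ca⁺ [Ar]4s¹.
Approximate IE_2 values (kJ/mol): K 3052, P 1907, Cl 2298, Mg 1451, Ca 1145.
Putting it together, IE_2: Ca < Mg < P < Cl < K.

Ca, Mg, P, Cl, K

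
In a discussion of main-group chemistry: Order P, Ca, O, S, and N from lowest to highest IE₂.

Ca < P < S < N < O

IE_2 is the cost of taking one more electron from the +1 cation: P⁺ still has 4 valence electrons; Ca⁺ still has 1 valence electron; O⁺ still has 5 valence electrons; S⁺ still has 5 valence electrons; N⁺ still has 4 valence electrons.
All are still removing valence electrons, so compare the +1 ions as you would atoms: IE_2 generally rises across a period (higher Z_eff) and falls down a group (larger shell), subject to the usual subshell exceptions.
Valence configurations: P⁺ [Ne]3s²3p², Ca⁺ [Ar]4s¹, O⁺ [He]2s²2p³, S⁺ [Ne]3s²3p³, N⁺ [He]2s²2p².
Approximate IE_2 values (kJ/mol): P 1907, Ca 1145, O 3388, S 2252, N 2856.
Overall IE_2 order: Ca < P < S < N < O.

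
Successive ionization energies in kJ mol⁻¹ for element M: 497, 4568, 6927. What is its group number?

Look for the largest jump between consecutive ionization energies: IE2/IE1 ≈ 9.2, far larger than any earlier ratio.
That jump marks the point where a core electron is being removed. So the atom has 1 valence electron.
A main-group element with 1 valence electron is in group 1.

Group 1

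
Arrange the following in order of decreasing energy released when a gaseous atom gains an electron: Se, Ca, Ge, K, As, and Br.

Br > Se > Ge > As > K > Ca

Electron affinity generally becomes more exothermic across a period toward the halogens and less exothermic down a group.
All lie in period 4; the across-period trend (electron affinity increases left to right) applies, with the exception below.
Note the exception: K has a higher electron affinity than Ca, contrary to the simple trend — adding an electron to Ca (ns²) has to open a new, higher-energy np subshell, which is unfavourable.
Note the exception: Ge has a higher electron affinity than As, contrary to the simple trend — adding an electron to As's half-filled 4p³ is unfavourable, so Ge (4p²) has the more exothermic EA.
Approximate values (kJ/mol): K 48, Ca 2, Ge 119, As 78, Se 195, Br 325.
So from highest to lowest: Br > Se > Ge > As > K > Ca.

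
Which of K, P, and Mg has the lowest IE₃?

P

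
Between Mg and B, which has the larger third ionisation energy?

Mg

After 2 electrons have been removed, what remains? Mg²⁺ is the bare [Ne] core; B²⁺ still has 1 valence electron.
Breaking into a closed-shell core is much more expensive than removing a leftover valence electron — Mg has the largest IE_3 here.
Approximate IE_3 values (kJ/mol): Mg 7733, B 3660.
Overall IE_3 order: B < Mg.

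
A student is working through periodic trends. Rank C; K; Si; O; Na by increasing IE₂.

After 1 electron has been removed, what remains? C⁺ still has 3 valence electrons; K⁺ is the bare [Ar] core; Si⁺ still has 3 valence electrons; O⁺ still has 5 valence electrons; Na⁺ is the bare [Ne] core.
Usually core removal costs more than valence removal, but here the competition is close: a tightly held n=2 valence electron can cost more to remove than an n=3 core electron, so the actual values have to decide it.
Valence configurations: C⁺ [He]2s²2p¹, Si⁺ [Ne]3s²3p¹, O⁺ [He]2s²2p³.
Tabulated IE_2 (kJ/mol): C 2353, K 3052, Si 1577, O 3388, Na 4562.
Putting it together, IE_2: Si < C < K < O < Na.

Si < C < K < O < Na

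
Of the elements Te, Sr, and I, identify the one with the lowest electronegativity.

Sr

Sr is in period 5, group 2; Te is in period 5, group 16; I is in period 5, group 17.
EN rises left→right (higher Z_eff, smaller atoms) and falls top→bottom (larger, more shielded atoms).
All lie in period 5, so electronegativity increases left to right.
The lowest electronegativity among these belongs to Sr.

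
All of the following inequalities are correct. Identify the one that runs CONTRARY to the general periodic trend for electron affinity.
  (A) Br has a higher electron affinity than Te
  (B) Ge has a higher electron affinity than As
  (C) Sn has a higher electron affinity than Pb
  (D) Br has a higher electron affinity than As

The general trend: electron affinity increases across a period and decreases down a group.
(A) Br (period 4, group 17) vs Te (period 5, group 16): the stated order agrees with the simple trend.
(B) Ge (period 4, group 14) vs As (period 4, group 15): the stated order contradicts the simple trend.
(C) Sn (period 5, group 14) vs Pb (period 6, group 14): the stated order agrees with the simple trend.
(D) Br (period 4, group 17) vs As (period 4, group 15): the stated order agrees with the simple trend.
The exception is (B): adding an electron to As's half-filled 4p³ is unfavourable, so Ge (4p²) has the more exothermic EA.

(B)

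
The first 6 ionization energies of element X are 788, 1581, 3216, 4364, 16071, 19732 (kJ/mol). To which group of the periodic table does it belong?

Look for the largest jump between consecutive ionization energies: IE5/IE4 ≈ 3.7, far larger than any earlier ratio.
That jump marks the point where a core electron is being removed. So the atom has 4 valence electrons.
A main-group element with 4 valence electrons is in group 14.

Group 14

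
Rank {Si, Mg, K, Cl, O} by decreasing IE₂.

O > K > Cl > Si > Mg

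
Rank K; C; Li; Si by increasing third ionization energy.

Si, K, C, Li

The third ionization energy removes an electron from the +2 ion. For each element: K²⁺ is already 1 electron into the core; C²⁺ still has 2 valence electrons; Li²⁺ is already 1 electron into the core; Si²⁺ still has 2 valence electrons.
Usually core removal costs more than valence removal, but here the competition is close: a tightly held n=2 valence electron can cost more to remove than an n=3 core electron, so the actual values have to decide it.
Valence configurations: C²⁺ [He]2s², Si²⁺ [Ne]3s².
Approximate IE_3 values (kJ/mol): K 4420, C 4620, Li 11815, Si 3232.
Hence IE_3: Si < K < C < Li.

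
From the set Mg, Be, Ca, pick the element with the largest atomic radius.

Moving right in a period, electrons are added to the same shell under a stronger nuclear pull, so atoms get smaller; moving down, a new shell is opened and atoms get larger.
All are in group 2, so atomic radius increases down the group.
The largest atomic radius among these belongs to Ca.

Ca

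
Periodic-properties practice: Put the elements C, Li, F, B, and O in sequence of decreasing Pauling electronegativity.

F > O > C > B > Li

Electronegativity increases across a period and decreases down a group, tracking effective nuclear charge and atomic size.
All lie in period 2, so electronegativity increases left to right.
So from highest to lowest: F > O > C > B > Li.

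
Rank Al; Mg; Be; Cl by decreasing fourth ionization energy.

After 3 electrons have been removed, what remains? Al³⁺ is the bare [Ne] core; Mg³⁺ is already 1 electron into the core; Be³⁺ is already 1 electron into the core; Cl³⁺ still has 4 valence electrons.
Core electrons are held far more tightly than valence electrons, so Mg, Al and Be top the IE_4 order.
Tabulated IE_4 (kJ/mol): Al 11577, Mg 10543, Be 21007, Cl 5159.
Overall IE_4 order: Cl < Mg < Al < Be.

Be > Al > Mg > Cl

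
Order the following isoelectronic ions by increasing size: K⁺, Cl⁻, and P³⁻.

All of these have 18 electrons, so size is governed by nuclear charge alone: the more protons, the stronger the pull on the same electron cloud, and the smaller the ion.
Nuclear charges: K⁺ (Z=19), Cl⁻ (Z=17), P³⁻ (Z=15).
Smallest to largest: K⁺ < Cl⁻ < P³⁻.

K⁺ < Cl⁻ < P³⁻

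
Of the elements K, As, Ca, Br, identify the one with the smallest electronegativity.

EN rises left→right (higher Z_eff, smaller atoms) and falls top→bottom (larger, more shielded atoms).
All lie in period 4, so electronegativity increases left to right.
The smallest electronegativity among these belongs to K.

K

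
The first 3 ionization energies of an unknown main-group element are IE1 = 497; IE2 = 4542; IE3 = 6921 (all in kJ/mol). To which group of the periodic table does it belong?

Group 1

Look for the largest jump between consecutive ionization energies: IE2/IE1 ≈ 9.1, far larger than any earlier ratio.
That jump marks the point where a core electron is being removed. So the atom has 1 valence electron.
A main-group element with 1 valence electron is in group 1.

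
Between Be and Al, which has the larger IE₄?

Be

After 3 electrons have been removed, what remains? Be³⁺ is already 1 electron into the core; Al³⁺ is the bare [Ne] core.
All of these are removing an electron from a noble-gas core or deeper; the smaller core (lower principal quantum number) is held far more tightly, and within a period the higher nuclear charge binds the same core more tightly.
The numbers (kJ/mol): Be 21007, Al 11577.
Putting it together, IE_4: Al < Be.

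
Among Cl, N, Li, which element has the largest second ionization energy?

Li

Consider each +1 ion: Cl⁺ still has 6 valence electrons; N⁺ still has 4 valence electrons; Li⁺ is the bare [He] core.
Pulling an electron out of a noble-gas core costs far more than removing a remaining valence electron, so Li sits at the high end of IE_2.
Valence configurations: Cl⁺ [Ne]3s²3p⁴, N⁺ [He]2s²2p².
Approximate IE_2 values (kJ/mol): Cl 2298, N 2856, Li 7298.
Overall IE_2 order: Cl < N < Li.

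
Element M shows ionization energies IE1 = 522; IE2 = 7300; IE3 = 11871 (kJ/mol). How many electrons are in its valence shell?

Look for the largest jump between consecutive ionization energies: IE2/IE1 ≈ 14.0, far larger than any earlier ratio.
That jump marks the point where a core electron is being removed. So the atom has 1 valence electron.

1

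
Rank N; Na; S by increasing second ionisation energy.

S, N, Na

Consider each +1 ion: N⁺ still has 4 valence electrons; Na⁺ is the bare [Ne] core; S⁺ still has 5 valence electrons.
Breaking into a closed-shell core is much more expensive than removing a leftover valence electron — Na has the largest IE_2 here.
Valence configurations: N⁺ [He]2s²2p², S⁺ [Ne]3s²3p³.
The numbers (kJ/mol): N 2856, Na 4562, S 2252.
Overall IE_2 order: S < N < Na.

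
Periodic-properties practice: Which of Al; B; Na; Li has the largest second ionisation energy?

Li

Consider each +1 ion: Al⁺ still has 2 valence electrons; B⁺ still has 2 valence electrons; Na⁺ is the bare [Ne] core; Li⁺ is the bare [He] core.
Core electrons are held far more tightly than valence electrons, so Na and Li top the IE_2 order.
Valence configurations: Al⁺ [Ne]3s², B⁺ [He]2s².
Tabulated IE_2 (kJ/mol): Al 1817, B 2427, Na 4562, Li 7298.
So the second ionization energies run Al < B < Na < Li.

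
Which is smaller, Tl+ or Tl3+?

Tl3+

Both ions have Z = 81 protons, but Tl3+ has lost more electrons, so its remaining electrons feel a larger effective nuclear charge per electron and are pulled in more tightly.
Higher positive charge → smaller ion, so Tl+ > Tl3+.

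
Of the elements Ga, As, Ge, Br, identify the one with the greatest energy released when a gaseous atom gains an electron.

Br

Adding an electron releases more energy for atoms nearer the top right (short of the noble gases).
All lie in period 4; the across-period trend (electron affinity increases left to right) applies, with the exception below.
Note the exception: Ge has a higher electron affinity than As, contrary to the simple trend — adding an electron to As's half-filled 4p³ is unfavourable, so Ge (4p²) has the more exothermic EA.
Approximate values (kJ/mol): Ga 29, Ge 119, As 78, Br 325.
The greatest energy released when a gaseous atom gains an electron among these belongs to Br.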